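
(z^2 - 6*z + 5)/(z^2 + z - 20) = (z^2 - 6*z + 5)/(z^2 + z - 20)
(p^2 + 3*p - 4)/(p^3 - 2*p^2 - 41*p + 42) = (p + 4)/(p^2 - p - 42)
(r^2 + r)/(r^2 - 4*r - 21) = r*(r + 1)/(r^2 - 4*r - 21)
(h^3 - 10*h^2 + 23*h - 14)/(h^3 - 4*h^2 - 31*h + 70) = (h - 1)/(h + 5)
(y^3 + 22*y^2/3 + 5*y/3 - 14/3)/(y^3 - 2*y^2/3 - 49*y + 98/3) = (y + 1)/(y - 7)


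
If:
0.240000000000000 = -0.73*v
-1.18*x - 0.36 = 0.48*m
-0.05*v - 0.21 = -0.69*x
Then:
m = -1.44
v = -0.33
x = 0.28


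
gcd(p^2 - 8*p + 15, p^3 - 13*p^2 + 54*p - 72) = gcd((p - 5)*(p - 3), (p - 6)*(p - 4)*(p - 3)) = p - 3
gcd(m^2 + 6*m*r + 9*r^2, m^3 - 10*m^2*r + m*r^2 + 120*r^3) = m + 3*r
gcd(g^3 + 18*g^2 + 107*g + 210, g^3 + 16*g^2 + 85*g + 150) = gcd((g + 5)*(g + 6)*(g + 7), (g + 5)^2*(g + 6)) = g^2 + 11*g + 30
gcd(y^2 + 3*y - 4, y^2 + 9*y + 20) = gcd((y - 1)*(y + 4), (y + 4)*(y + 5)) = y + 4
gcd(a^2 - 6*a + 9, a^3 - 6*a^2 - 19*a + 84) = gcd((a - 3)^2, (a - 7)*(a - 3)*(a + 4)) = a - 3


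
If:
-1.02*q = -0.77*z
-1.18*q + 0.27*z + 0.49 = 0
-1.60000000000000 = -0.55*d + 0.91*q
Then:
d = 3.89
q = 0.60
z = 0.79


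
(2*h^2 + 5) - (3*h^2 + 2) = 3 - h^2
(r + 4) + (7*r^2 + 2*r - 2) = 7*r^2 + 3*r + 2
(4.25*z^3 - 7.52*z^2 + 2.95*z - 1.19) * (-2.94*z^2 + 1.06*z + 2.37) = -12.495*z^5 + 26.6138*z^4 - 6.5717*z^3 - 11.1968*z^2 + 5.7301*z - 2.8203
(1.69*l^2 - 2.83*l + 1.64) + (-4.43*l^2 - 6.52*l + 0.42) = -2.74*l^2 - 9.35*l + 2.06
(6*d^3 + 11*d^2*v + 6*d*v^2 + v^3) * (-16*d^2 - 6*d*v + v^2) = -96*d^5 - 212*d^4*v - 156*d^3*v^2 - 41*d^2*v^3 + v^5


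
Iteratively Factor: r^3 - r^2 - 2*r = (r)*(r^2 - r - 2) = r*(r - 2)*(r + 1)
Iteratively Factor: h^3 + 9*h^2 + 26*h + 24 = (h + 4)*(h^2 + 5*h + 6) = (h + 2)*(h + 4)*(h + 3)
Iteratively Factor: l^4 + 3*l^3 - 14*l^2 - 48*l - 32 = (l + 1)*(l^3 + 2*l^2 - 16*l - 32) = (l + 1)*(l + 2)*(l^2 - 16) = (l - 4)*(l + 1)*(l + 2)*(l + 4)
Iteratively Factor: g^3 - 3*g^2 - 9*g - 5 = (g + 1)*(g^2 - 4*g - 5) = (g + 1)^2*(g - 5)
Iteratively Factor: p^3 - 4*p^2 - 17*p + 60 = (p + 4)*(p^2 - 8*p + 15) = (p - 5)*(p + 4)*(p - 3)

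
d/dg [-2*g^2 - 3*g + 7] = -4*g - 3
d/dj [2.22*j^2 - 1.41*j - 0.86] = 4.44*j - 1.41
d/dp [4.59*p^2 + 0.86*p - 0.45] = 9.18*p + 0.86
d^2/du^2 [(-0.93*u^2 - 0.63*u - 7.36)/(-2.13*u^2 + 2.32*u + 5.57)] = (14.90787*u^3 + 266.551182*u^2 - 173.374758*u + 295.29257)/(9.663597*u^6 - 31.576824*u^5 - 41.418063*u^4 + 152.661104*u^3 + 108.309207*u^2 - 215.933304*u - 172.808693)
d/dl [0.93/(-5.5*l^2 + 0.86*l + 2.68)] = (10.23*l - 0.7998)/(-5.5*l^2 + 0.86*l + 2.68)^2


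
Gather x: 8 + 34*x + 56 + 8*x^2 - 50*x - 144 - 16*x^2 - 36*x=-8*x^2 - 52*x - 80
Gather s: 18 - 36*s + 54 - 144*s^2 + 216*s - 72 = -144*s^2 + 180*s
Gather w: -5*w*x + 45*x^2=-5*w*x + 45*x^2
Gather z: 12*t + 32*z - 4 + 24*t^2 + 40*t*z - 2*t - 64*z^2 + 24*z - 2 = 24*t^2 + 10*t - 64*z^2 + z*(40*t + 56) - 6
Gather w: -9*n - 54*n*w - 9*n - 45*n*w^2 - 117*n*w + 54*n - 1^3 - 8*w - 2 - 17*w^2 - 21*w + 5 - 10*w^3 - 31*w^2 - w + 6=36*n - 10*w^3 + w^2*(-45*n - 48) + w*(-171*n - 30) + 8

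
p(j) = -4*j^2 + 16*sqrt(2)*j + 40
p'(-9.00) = 94.63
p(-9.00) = -487.65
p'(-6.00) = 70.63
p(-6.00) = -239.76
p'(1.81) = 8.15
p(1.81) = 67.85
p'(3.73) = -7.21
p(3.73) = 68.75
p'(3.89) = -8.49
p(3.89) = 67.49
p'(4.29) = -11.69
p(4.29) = 63.46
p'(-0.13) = 23.67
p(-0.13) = 36.99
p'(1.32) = 12.07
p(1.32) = 62.90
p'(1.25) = 12.63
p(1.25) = 62.03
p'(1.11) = 13.75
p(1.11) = 60.19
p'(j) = -8*j + 16*sqrt(2)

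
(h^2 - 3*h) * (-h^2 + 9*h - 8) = -h^4 + 12*h^3 - 35*h^2 + 24*h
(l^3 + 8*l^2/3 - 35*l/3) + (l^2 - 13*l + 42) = l^3 + 11*l^2/3 - 74*l/3 + 42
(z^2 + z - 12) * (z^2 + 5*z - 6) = z^4 + 6*z^3 - 13*z^2 - 66*z + 72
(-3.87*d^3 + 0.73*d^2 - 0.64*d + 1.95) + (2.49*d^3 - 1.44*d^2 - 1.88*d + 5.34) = -1.38*d^3 - 0.71*d^2 - 2.52*d + 7.29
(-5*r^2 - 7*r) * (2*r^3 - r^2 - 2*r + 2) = -10*r^5 - 9*r^4 + 17*r^3 + 4*r^2 - 14*r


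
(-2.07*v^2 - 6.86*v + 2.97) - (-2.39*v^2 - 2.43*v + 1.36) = 0.32*v^2 - 4.43*v + 1.61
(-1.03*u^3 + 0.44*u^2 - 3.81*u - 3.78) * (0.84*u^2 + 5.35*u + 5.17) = -0.8652*u^5 - 5.1409*u^4 - 6.1715*u^3 - 21.2839*u^2 - 39.9207*u - 19.5426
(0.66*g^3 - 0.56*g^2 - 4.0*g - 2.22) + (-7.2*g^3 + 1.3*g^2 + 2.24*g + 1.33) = -6.54*g^3 + 0.74*g^2 - 1.76*g - 0.89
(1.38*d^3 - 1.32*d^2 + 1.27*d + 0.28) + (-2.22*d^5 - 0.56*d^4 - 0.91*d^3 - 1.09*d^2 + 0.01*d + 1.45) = -2.22*d^5 - 0.56*d^4 + 0.47*d^3 - 2.41*d^2 + 1.28*d + 1.73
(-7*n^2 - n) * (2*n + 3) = -14*n^3 - 23*n^2 - 3*n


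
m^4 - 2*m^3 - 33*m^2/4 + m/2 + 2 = (m - 4)*(m - 1/2)*(m + 1/2)*(m + 2)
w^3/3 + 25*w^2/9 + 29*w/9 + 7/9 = (w/3 + 1/3)*(w + 1/3)*(w + 7)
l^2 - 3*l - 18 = (l - 6)*(l + 3)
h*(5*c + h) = 5*c*h + h^2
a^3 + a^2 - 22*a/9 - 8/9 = (a - 4/3)*(a + 1/3)*(a + 2)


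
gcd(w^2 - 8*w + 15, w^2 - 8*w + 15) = w^2 - 8*w + 15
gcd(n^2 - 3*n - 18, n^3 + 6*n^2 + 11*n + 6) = n + 3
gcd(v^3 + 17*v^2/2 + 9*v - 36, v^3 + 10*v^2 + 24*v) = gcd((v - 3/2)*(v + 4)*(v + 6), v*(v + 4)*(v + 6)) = v^2 + 10*v + 24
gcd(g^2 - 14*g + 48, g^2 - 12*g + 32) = g - 8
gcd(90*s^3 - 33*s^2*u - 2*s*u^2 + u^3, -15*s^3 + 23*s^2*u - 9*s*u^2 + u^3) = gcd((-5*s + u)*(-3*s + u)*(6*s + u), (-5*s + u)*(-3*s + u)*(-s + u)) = 15*s^2 - 8*s*u + u^2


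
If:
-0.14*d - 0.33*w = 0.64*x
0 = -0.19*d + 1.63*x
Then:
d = 8.57894736842105*x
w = -5.57894736842105*x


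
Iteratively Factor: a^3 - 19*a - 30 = (a - 5)*(a^2 + 5*a + 6) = (a - 5)*(a + 2)*(a + 3)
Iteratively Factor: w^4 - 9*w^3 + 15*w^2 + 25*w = (w + 1)*(w^3 - 10*w^2 + 25*w) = w*(w + 1)*(w^2 - 10*w + 25) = w*(w - 5)*(w + 1)*(w - 5)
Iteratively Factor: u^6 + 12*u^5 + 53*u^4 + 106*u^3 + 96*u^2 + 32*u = (u + 4)*(u^5 + 8*u^4 + 21*u^3 + 22*u^2 + 8*u) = u*(u + 4)*(u^4 + 8*u^3 + 21*u^2 + 22*u + 8) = u*(u + 1)*(u + 4)*(u^3 + 7*u^2 + 14*u + 8) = u*(u + 1)*(u + 2)*(u + 4)*(u^2 + 5*u + 4) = u*(u + 1)*(u + 2)*(u + 4)^2*(u + 1)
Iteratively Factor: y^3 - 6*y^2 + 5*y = (y - 1)*(y^2 - 5*y) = y*(y - 1)*(y - 5)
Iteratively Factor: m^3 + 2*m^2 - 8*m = (m - 2)*(m^2 + 4*m) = m*(m - 2)*(m + 4)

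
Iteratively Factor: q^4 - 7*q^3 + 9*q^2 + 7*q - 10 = (q + 1)*(q^3 - 8*q^2 + 17*q - 10) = (q - 1)*(q + 1)*(q^2 - 7*q + 10) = (q - 5)*(q - 1)*(q + 1)*(q - 2)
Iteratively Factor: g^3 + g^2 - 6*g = (g + 3)*(g^2 - 2*g) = g*(g + 3)*(g - 2)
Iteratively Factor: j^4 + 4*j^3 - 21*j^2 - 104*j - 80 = (j - 5)*(j^3 + 9*j^2 + 24*j + 16) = (j - 5)*(j + 1)*(j^2 + 8*j + 16) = (j - 5)*(j + 1)*(j + 4)*(j + 4)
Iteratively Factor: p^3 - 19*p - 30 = (p - 5)*(p^2 + 5*p + 6) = (p - 5)*(p + 3)*(p + 2)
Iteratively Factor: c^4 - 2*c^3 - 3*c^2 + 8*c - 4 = (c - 1)*(c^3 - c^2 - 4*c + 4) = (c - 2)*(c - 1)*(c^2 + c - 2) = (c - 2)*(c - 1)^2*(c + 2)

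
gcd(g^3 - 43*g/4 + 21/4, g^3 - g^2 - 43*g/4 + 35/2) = g + 7/2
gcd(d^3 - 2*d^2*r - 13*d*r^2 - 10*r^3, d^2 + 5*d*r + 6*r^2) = d + 2*r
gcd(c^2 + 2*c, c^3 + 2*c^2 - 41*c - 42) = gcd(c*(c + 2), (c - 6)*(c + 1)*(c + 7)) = 1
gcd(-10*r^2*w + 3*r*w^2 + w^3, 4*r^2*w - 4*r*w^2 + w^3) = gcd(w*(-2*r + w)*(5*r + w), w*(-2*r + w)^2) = 2*r*w - w^2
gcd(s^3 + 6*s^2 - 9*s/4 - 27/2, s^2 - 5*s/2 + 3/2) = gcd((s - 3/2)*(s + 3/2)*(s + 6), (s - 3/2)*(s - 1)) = s - 3/2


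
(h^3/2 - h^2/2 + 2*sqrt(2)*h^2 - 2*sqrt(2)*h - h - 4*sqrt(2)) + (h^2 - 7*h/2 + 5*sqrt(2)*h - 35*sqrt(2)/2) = h^3/2 + h^2/2 + 2*sqrt(2)*h^2 - 9*h/2 + 3*sqrt(2)*h - 43*sqrt(2)/2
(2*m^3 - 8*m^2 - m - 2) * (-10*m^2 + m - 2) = -20*m^5 + 82*m^4 - 2*m^3 + 35*m^2 + 4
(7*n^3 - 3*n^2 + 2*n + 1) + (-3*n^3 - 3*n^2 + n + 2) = 4*n^3 - 6*n^2 + 3*n + 3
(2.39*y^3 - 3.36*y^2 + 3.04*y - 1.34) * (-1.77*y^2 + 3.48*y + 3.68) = -4.2303*y^5 + 14.2644*y^4 - 8.2784*y^3 + 0.5862*y^2 + 6.524*y - 4.9312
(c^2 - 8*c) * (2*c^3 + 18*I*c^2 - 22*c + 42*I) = 2*c^5 - 16*c^4 + 18*I*c^4 - 22*c^3 - 144*I*c^3 + 176*c^2 + 42*I*c^2 - 336*I*c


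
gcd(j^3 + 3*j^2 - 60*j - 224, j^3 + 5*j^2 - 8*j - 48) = j + 4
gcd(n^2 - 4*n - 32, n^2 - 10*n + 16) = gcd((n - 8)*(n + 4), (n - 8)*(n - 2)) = n - 8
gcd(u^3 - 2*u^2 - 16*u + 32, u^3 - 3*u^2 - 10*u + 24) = u^2 - 6*u + 8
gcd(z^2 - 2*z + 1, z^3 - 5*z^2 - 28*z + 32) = z - 1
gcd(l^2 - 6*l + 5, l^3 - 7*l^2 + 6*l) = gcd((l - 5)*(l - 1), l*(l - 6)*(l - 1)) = l - 1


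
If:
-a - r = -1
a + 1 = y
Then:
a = y - 1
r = 2 - y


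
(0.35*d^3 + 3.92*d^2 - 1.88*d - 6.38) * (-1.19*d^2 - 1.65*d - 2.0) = -0.4165*d^5 - 5.2423*d^4 - 4.9308*d^3 + 2.8542*d^2 + 14.287*d + 12.76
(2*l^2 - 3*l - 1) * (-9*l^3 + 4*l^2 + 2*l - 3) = -18*l^5 + 35*l^4 + l^3 - 16*l^2 + 7*l + 3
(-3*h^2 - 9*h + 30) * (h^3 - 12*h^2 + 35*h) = -3*h^5 + 27*h^4 + 33*h^3 - 675*h^2 + 1050*h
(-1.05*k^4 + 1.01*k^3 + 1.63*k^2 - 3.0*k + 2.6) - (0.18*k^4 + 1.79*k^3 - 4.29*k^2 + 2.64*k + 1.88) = -1.23*k^4 - 0.78*k^3 + 5.92*k^2 - 5.64*k + 0.72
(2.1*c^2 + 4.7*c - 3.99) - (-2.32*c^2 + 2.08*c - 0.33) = 4.42*c^2 + 2.62*c - 3.66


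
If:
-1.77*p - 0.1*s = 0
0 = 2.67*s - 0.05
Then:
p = -0.00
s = 0.02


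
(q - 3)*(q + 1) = q^2 - 2*q - 3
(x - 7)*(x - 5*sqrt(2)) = x^2 - 5*sqrt(2)*x - 7*x + 35*sqrt(2)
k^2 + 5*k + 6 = (k + 2)*(k + 3)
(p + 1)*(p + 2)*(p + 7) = p^3 + 10*p^2 + 23*p + 14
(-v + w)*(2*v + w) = -2*v^2 + v*w + w^2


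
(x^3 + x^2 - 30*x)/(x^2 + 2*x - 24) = x*(x - 5)/(x - 4)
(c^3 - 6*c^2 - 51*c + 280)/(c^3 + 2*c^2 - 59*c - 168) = (c - 5)/(c + 3)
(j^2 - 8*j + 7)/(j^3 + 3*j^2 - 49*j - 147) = (j - 1)/(j^2 + 10*j + 21)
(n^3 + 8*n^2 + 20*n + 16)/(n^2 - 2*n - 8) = (n^2 + 6*n + 8)/(n - 4)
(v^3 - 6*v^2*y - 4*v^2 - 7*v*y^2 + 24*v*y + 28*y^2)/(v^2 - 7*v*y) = v + y - 4 - 4*y/v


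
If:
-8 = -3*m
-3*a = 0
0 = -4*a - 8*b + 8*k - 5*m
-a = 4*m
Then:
No Solution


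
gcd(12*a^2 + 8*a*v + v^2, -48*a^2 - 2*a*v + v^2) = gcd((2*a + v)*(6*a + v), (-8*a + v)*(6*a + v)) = 6*a + v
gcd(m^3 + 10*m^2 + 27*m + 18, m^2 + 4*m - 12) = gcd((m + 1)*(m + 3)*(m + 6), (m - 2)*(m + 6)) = m + 6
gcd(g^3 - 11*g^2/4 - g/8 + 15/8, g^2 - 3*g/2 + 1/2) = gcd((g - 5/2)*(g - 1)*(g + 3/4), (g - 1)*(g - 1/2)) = g - 1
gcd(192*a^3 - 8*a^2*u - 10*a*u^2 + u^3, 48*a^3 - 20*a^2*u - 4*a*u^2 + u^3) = -24*a^2 - 2*a*u + u^2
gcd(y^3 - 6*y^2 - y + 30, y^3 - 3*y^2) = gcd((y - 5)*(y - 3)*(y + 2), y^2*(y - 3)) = y - 3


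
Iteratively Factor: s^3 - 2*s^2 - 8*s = (s - 4)*(s^2 + 2*s) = (s - 4)*(s + 2)*(s)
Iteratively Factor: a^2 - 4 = (a - 2)*(a + 2)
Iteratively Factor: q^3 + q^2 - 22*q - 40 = (q - 5)*(q^2 + 6*q + 8) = (q - 5)*(q + 2)*(q + 4)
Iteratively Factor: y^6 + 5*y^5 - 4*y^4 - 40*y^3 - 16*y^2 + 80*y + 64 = (y + 2)*(y^5 + 3*y^4 - 10*y^3 - 20*y^2 + 24*y + 32) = (y - 2)*(y + 2)*(y^4 + 5*y^3 - 20*y - 16) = (y - 2)*(y + 2)*(y + 4)*(y^3 + y^2 - 4*y - 4) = (y - 2)*(y + 2)^2*(y + 4)*(y^2 - y - 2) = (y - 2)^2*(y + 2)^2*(y + 4)*(y + 1)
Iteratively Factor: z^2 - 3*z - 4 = (z - 4)*(z + 1)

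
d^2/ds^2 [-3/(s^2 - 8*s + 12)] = 6*(s^2 - 8*s - 4*(s - 4)^2 + 12)/(s^2 - 8*s + 12)^3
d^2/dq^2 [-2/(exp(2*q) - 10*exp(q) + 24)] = 4*(-4*(exp(q) - 5)^2*exp(q) + (2*exp(q) - 5)*(exp(2*q) - 10*exp(q) + 24))*exp(q)/(exp(2*q) - 10*exp(q) + 24)^3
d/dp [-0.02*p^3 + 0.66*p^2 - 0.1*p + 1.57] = -0.06*p^2 + 1.32*p - 0.1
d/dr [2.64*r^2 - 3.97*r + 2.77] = 5.28*r - 3.97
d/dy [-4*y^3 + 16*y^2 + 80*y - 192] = -12*y^2 + 32*y + 80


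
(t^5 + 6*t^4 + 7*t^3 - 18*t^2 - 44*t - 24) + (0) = t^5 + 6*t^4 + 7*t^3 - 18*t^2 - 44*t - 24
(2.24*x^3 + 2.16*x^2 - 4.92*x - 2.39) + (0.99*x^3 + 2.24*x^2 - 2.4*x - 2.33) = 3.23*x^3 + 4.4*x^2 - 7.32*x - 4.72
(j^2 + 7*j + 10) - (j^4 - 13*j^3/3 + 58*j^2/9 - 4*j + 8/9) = -j^4 + 13*j^3/3 - 49*j^2/9 + 11*j + 82/9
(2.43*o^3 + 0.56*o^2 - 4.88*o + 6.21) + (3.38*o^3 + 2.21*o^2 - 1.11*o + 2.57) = 5.81*o^3 + 2.77*o^2 - 5.99*o + 8.78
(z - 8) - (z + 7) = -15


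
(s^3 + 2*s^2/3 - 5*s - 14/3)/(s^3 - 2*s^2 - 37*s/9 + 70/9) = 3*(s + 1)/(3*s - 5)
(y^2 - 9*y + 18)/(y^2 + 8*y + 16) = (y^2 - 9*y + 18)/(y^2 + 8*y + 16)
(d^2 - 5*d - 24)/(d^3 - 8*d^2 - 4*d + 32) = (d + 3)/(d^2 - 4)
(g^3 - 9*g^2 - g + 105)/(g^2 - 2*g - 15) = g - 7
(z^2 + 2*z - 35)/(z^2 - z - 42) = (-z^2 - 2*z + 35)/(-z^2 + z + 42)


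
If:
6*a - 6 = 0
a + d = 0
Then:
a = 1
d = -1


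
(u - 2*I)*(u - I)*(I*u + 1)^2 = -u^4 + 5*I*u^3 + 9*u^2 - 7*I*u - 2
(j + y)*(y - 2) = j*y - 2*j + y^2 - 2*y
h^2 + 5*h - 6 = (h - 1)*(h + 6)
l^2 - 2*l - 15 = (l - 5)*(l + 3)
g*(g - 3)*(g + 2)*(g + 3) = g^4 + 2*g^3 - 9*g^2 - 18*g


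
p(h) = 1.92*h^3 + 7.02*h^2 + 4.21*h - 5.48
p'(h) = 5.76*h^2 + 14.04*h + 4.21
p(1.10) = 10.20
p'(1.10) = 26.62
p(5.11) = 455.53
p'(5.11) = 226.36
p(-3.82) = -26.15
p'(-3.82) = 34.63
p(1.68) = 30.51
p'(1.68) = 44.05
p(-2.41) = -1.73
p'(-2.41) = 3.83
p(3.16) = 138.51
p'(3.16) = 106.09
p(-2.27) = -1.32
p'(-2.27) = 2.02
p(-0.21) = -6.07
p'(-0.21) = 1.52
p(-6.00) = -192.74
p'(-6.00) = 127.33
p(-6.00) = -192.74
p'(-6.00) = 127.33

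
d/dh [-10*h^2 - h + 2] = -20*h - 1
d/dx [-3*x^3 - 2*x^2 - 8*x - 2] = -9*x^2 - 4*x - 8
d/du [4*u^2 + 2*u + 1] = 8*u + 2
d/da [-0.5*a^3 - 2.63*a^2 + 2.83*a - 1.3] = -1.5*a^2 - 5.26*a + 2.83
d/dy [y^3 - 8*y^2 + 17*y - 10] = 3*y^2 - 16*y + 17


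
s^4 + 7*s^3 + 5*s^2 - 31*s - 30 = (s - 2)*(s + 1)*(s + 3)*(s + 5)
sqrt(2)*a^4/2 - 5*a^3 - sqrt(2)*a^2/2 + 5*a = a*(a - 1)*(a - 5*sqrt(2))*(sqrt(2)*a/2 + sqrt(2)/2)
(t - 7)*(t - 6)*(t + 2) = t^3 - 11*t^2 + 16*t + 84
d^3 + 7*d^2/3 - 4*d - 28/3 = (d - 2)*(d + 2)*(d + 7/3)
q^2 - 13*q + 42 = (q - 7)*(q - 6)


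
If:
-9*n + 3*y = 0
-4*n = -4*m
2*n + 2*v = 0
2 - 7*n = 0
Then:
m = 2/7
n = 2/7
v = -2/7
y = 6/7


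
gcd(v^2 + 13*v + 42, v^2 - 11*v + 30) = 1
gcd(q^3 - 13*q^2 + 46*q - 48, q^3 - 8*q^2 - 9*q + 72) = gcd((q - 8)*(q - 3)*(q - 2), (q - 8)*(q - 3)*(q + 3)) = q^2 - 11*q + 24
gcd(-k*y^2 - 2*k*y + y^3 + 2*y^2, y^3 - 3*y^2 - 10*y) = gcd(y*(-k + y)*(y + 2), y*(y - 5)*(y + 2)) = y^2 + 2*y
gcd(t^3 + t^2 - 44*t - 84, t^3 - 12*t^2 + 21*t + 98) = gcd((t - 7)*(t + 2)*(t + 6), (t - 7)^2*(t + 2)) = t^2 - 5*t - 14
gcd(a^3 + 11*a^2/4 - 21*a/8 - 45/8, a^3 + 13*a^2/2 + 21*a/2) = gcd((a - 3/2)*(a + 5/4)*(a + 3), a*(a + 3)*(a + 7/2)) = a + 3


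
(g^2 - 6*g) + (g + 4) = g^2 - 5*g + 4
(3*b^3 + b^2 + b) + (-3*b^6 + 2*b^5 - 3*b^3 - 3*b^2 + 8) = -3*b^6 + 2*b^5 - 2*b^2 + b + 8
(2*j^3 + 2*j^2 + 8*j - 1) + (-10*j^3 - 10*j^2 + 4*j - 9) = -8*j^3 - 8*j^2 + 12*j - 10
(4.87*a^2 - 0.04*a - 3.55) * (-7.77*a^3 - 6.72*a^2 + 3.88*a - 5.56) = -37.8399*a^5 - 32.4156*a^4 + 46.7479*a^3 - 3.3764*a^2 - 13.5516*a + 19.738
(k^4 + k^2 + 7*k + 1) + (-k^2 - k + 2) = k^4 + 6*k + 3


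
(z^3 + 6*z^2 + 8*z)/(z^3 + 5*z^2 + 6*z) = (z + 4)/(z + 3)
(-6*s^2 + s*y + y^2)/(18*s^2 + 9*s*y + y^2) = (-2*s + y)/(6*s + y)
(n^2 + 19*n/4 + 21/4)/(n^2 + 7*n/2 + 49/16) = 4*(n + 3)/(4*n + 7)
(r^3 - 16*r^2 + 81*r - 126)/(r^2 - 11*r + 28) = (r^2 - 9*r + 18)/(r - 4)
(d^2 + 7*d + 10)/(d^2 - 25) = (d + 2)/(d - 5)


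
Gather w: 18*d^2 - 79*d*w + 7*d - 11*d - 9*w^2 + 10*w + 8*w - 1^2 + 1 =18*d^2 - 4*d - 9*w^2 + w*(18 - 79*d)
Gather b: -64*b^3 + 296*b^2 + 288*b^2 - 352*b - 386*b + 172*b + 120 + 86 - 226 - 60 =-64*b^3 + 584*b^2 - 566*b - 80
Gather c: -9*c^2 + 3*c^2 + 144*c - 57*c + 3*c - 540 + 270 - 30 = -6*c^2 + 90*c - 300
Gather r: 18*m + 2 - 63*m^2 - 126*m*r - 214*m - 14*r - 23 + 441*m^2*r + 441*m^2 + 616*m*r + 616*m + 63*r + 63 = 378*m^2 + 420*m + r*(441*m^2 + 490*m + 49) + 42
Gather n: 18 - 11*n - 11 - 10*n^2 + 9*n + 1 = -10*n^2 - 2*n + 8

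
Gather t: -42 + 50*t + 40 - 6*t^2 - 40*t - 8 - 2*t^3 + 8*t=-2*t^3 - 6*t^2 + 18*t - 10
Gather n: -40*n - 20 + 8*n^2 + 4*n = 8*n^2 - 36*n - 20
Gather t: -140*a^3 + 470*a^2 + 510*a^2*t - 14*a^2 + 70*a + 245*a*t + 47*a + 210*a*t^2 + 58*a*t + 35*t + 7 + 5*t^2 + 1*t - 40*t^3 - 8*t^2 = -140*a^3 + 456*a^2 + 117*a - 40*t^3 + t^2*(210*a - 3) + t*(510*a^2 + 303*a + 36) + 7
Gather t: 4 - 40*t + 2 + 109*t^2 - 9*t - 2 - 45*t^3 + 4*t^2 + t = -45*t^3 + 113*t^2 - 48*t + 4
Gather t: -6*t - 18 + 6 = -6*t - 12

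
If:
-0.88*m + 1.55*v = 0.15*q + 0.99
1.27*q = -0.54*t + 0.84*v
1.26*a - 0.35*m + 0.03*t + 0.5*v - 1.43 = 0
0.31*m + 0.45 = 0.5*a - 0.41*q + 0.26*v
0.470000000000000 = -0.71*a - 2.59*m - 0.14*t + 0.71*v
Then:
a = 0.86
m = -0.25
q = 0.48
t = -0.29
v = 0.54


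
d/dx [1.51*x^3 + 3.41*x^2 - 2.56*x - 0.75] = 4.53*x^2 + 6.82*x - 2.56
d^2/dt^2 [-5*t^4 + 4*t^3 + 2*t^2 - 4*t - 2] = -60*t^2 + 24*t + 4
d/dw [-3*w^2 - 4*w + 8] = -6*w - 4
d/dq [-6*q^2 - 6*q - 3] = -12*q - 6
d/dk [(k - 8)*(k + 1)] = 2*k - 7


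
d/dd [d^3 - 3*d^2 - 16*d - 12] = 3*d^2 - 6*d - 16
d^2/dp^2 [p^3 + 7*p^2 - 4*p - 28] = 6*p + 14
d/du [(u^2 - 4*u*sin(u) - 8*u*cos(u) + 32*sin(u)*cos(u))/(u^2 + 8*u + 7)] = 2*(-(u + 4)*(u^2 - 4*u*sin(u) - 8*u*cos(u) + 16*sin(2*u)) + (u^2 + 8*u + 7)*(4*u*sin(u) - 2*u*cos(u) + u - 2*sin(u) - 4*cos(u) + 16*cos(2*u)))/(u^2 + 8*u + 7)^2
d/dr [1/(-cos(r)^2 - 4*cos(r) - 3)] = -2*(cos(r) + 2)*sin(r)/(cos(r)^2 + 4*cos(r) + 3)^2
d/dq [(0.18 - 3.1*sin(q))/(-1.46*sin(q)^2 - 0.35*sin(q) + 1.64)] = (-4.526*sin(q)^2 + 0.5256*sin(q) - 5.021)*cos(q)/(2.1316*sin(q)^4 + 1.022*sin(q)^3 - 4.6663*sin(q)^2 - 1.148*sin(q) + 2.6896)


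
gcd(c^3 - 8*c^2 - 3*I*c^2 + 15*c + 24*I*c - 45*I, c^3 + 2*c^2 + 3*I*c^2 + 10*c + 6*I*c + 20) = 1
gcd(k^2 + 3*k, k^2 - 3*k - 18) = k + 3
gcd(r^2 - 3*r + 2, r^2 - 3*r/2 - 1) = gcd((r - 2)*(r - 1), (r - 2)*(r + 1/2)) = r - 2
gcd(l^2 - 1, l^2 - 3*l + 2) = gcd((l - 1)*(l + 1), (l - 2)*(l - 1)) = l - 1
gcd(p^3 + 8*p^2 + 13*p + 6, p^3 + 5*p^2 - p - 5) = p + 1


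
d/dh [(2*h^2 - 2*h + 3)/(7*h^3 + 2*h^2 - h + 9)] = (-14*h^4 + 28*h^3 - 61*h^2 + 24*h - 15)/(49*h^6 + 28*h^5 - 10*h^4 + 122*h^3 + 37*h^2 - 18*h + 81)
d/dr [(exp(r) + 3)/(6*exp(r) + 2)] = -4*exp(r)/(3*exp(r) + 1)^2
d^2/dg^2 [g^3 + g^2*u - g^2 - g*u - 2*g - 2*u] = 6*g + 2*u - 2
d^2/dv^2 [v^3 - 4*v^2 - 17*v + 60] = 6*v - 8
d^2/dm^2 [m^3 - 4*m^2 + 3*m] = 6*m - 8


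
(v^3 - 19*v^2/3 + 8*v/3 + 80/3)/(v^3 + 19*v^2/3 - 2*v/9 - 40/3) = 3*(v^2 - 8*v + 16)/(3*v^2 + 14*v - 24)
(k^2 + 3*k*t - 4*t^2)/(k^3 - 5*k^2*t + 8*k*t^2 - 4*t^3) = (k + 4*t)/(k^2 - 4*k*t + 4*t^2)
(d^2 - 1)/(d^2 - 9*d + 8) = (d + 1)/(d - 8)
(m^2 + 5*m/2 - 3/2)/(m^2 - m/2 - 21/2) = (2*m - 1)/(2*m - 7)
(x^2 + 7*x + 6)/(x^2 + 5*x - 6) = (x + 1)/(x - 1)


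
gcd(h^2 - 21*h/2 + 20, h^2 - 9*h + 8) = h - 8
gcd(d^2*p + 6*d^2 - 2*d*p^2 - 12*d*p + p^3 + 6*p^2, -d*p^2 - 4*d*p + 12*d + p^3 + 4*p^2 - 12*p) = -d*p - 6*d + p^2 + 6*p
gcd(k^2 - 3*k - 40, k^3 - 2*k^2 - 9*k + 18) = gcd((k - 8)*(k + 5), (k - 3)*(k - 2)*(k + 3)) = 1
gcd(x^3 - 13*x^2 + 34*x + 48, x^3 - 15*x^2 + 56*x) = x - 8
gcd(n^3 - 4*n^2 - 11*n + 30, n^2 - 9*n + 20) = n - 5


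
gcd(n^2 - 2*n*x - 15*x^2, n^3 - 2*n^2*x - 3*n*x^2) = 1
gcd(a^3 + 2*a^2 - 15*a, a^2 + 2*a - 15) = a^2 + 2*a - 15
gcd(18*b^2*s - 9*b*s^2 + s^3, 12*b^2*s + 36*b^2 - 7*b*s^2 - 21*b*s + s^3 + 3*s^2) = -3*b + s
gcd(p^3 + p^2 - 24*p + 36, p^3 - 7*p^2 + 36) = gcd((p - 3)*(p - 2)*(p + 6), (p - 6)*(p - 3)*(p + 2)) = p - 3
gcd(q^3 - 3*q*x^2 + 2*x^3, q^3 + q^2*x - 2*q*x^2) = -q^2 - q*x + 2*x^2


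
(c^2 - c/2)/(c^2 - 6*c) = (c - 1/2)/(c - 6)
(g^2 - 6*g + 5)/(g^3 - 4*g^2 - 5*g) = (g - 1)/(g*(g + 1))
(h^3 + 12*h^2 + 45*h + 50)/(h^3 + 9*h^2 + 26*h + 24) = (h^2 + 10*h + 25)/(h^2 + 7*h + 12)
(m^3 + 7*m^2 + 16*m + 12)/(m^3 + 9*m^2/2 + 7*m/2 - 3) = 2*(m + 2)/(2*m - 1)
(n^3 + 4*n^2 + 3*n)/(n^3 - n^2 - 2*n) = (n + 3)/(n - 2)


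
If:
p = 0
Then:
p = 0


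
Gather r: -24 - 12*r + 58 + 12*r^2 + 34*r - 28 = 12*r^2 + 22*r + 6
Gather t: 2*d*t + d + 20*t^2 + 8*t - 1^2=d + 20*t^2 + t*(2*d + 8) - 1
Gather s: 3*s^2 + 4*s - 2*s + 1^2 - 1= 3*s^2 + 2*s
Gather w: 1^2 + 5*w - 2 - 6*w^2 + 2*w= -6*w^2 + 7*w - 1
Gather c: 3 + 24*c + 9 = 24*c + 12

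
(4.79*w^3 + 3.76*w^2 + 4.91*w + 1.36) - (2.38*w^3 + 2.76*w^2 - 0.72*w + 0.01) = 2.41*w^3 + 1.0*w^2 + 5.63*w + 1.35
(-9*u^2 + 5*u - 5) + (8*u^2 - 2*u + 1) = -u^2 + 3*u - 4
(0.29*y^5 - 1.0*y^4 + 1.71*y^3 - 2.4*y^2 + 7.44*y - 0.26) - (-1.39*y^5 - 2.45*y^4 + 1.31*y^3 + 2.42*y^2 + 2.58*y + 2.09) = 1.68*y^5 + 1.45*y^4 + 0.4*y^3 - 4.82*y^2 + 4.86*y - 2.35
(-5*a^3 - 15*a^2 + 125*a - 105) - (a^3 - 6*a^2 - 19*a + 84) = -6*a^3 - 9*a^2 + 144*a - 189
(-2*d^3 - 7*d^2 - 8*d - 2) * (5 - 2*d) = 4*d^4 + 4*d^3 - 19*d^2 - 36*d - 10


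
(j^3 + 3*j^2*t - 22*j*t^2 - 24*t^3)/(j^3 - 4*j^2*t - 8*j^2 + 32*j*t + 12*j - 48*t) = (j^2 + 7*j*t + 6*t^2)/(j^2 - 8*j + 12)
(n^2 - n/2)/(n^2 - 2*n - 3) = n*(1 - 2*n)/(2*(-n^2 + 2*n + 3))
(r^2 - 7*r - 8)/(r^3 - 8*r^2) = (r + 1)/r^2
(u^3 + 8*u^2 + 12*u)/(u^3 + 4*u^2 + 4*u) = (u + 6)/(u + 2)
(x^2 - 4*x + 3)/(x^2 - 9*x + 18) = (x - 1)/(x - 6)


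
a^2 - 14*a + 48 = (a - 8)*(a - 6)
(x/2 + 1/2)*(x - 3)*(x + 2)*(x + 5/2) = x^4/2 + 5*x^3/4 - 7*x^2/2 - 47*x/4 - 15/2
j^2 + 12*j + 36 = (j + 6)^2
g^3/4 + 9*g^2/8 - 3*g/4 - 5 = (g/4 + 1)*(g - 2)*(g + 5/2)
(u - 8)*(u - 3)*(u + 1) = u^3 - 10*u^2 + 13*u + 24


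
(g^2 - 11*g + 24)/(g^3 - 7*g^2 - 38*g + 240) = (g - 3)/(g^2 + g - 30)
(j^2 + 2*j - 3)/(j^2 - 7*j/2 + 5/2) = 2*(j + 3)/(2*j - 5)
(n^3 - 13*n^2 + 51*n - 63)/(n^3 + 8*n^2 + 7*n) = (n^3 - 13*n^2 + 51*n - 63)/(n*(n^2 + 8*n + 7))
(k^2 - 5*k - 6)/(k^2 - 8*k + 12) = (k + 1)/(k - 2)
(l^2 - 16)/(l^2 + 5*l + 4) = (l - 4)/(l + 1)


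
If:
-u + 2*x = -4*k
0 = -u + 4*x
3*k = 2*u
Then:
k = 0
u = 0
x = 0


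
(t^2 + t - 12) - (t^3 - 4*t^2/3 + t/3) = -t^3 + 7*t^2/3 + 2*t/3 - 12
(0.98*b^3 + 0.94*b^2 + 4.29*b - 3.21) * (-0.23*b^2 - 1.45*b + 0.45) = -0.2254*b^5 - 1.6372*b^4 - 1.9087*b^3 - 5.0592*b^2 + 6.585*b - 1.4445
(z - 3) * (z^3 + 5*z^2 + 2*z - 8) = z^4 + 2*z^3 - 13*z^2 - 14*z + 24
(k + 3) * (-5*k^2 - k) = -5*k^3 - 16*k^2 - 3*k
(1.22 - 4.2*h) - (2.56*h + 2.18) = -6.76*h - 0.96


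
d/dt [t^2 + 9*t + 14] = 2*t + 9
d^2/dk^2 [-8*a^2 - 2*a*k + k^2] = 2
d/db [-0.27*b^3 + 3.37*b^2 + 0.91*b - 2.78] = -0.81*b^2 + 6.74*b + 0.91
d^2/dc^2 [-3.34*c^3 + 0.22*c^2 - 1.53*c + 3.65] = 0.44 - 20.04*c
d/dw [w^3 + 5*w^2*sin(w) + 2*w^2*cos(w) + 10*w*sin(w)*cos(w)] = -2*w^2*sin(w) + 5*w^2*cos(w) + 3*w^2 + 10*w*sin(w) + 4*w*cos(w) + 10*w*cos(2*w) + 5*sin(2*w)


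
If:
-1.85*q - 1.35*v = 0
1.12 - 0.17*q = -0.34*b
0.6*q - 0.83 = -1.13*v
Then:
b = -3.73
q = -0.88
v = 1.20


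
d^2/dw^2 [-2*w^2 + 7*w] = -4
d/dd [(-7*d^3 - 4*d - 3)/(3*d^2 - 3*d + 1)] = (-21*d^4 + 42*d^3 - 9*d^2 + 18*d - 13)/(9*d^4 - 18*d^3 + 15*d^2 - 6*d + 1)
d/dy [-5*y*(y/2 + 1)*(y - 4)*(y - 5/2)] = -10*y^3 + 135*y^2/4 + 15*y - 50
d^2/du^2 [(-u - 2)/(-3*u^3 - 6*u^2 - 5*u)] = 2*(27*u^5 + 162*u^4 + 309*u^3 + 306*u^2 + 180*u + 50)/(u^3*(27*u^6 + 162*u^5 + 459*u^4 + 756*u^3 + 765*u^2 + 450*u + 125))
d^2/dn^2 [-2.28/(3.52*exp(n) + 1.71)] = (13.723776 - 28.250112*exp(n))*exp(n)/(3.52*exp(n) + 1.71)^3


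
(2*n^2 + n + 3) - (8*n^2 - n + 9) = -6*n^2 + 2*n - 6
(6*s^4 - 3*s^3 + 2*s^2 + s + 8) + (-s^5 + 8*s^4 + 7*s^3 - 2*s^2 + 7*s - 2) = -s^5 + 14*s^4 + 4*s^3 + 8*s + 6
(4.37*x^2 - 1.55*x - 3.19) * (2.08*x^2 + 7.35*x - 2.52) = 9.0896*x^4 + 28.8955*x^3 - 29.0401*x^2 - 19.5405*x + 8.0388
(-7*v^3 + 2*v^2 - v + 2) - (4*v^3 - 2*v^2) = -11*v^3 + 4*v^2 - v + 2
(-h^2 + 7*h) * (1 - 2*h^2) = 2*h^4 - 14*h^3 - h^2 + 7*h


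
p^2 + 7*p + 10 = (p + 2)*(p + 5)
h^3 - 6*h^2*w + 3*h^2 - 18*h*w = h*(h + 3)*(h - 6*w)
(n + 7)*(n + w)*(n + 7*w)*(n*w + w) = n^4*w + 8*n^3*w^2 + 8*n^3*w + 7*n^2*w^3 + 64*n^2*w^2 + 7*n^2*w + 56*n*w^3 + 56*n*w^2 + 49*w^3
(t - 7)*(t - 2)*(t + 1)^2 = t^4 - 7*t^3 - 3*t^2 + 19*t + 14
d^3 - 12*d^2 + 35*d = d*(d - 7)*(d - 5)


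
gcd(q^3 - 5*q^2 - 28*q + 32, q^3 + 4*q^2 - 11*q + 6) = q - 1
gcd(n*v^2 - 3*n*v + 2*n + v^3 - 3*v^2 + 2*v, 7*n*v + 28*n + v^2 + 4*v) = 1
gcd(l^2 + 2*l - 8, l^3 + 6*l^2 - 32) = l^2 + 2*l - 8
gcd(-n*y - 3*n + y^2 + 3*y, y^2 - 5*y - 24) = y + 3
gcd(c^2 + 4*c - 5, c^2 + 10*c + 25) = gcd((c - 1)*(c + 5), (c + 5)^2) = c + 5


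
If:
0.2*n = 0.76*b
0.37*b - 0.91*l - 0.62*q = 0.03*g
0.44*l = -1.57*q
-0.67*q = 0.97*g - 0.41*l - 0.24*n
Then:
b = -7.87905751122859*q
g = -9.60686082030415*q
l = -3.56818181818182*q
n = -29.9404185426686*q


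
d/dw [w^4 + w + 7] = 4*w^3 + 1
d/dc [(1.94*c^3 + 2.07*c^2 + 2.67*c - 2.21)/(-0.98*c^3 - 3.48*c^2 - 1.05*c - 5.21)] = (-4.7226*c^4 + 1.1592*c^3 - 29.7015*c^2 - 36.951*c - 16.2312)/(0.9604*c^6 + 6.8208*c^5 + 14.1684*c^4 + 17.5196*c^3 + 37.3641*c^2 + 10.941*c + 27.1441)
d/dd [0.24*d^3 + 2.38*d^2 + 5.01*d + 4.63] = 0.72*d^2 + 4.76*d + 5.01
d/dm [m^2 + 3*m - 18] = 2*m + 3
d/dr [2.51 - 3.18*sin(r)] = -3.18*cos(r)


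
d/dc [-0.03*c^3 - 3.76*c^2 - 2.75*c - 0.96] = -0.09*c^2 - 7.52*c - 2.75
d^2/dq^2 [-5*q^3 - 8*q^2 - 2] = -30*q - 16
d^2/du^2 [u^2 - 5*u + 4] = 2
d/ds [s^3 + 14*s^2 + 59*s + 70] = 3*s^2 + 28*s + 59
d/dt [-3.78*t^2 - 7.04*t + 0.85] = -7.56*t - 7.04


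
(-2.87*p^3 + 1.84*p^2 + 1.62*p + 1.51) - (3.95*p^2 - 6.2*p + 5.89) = -2.87*p^3 - 2.11*p^2 + 7.82*p - 4.38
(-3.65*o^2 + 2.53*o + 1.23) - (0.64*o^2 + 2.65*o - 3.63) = -4.29*o^2 - 0.12*o + 4.86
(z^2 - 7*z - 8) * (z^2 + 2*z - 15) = z^4 - 5*z^3 - 37*z^2 + 89*z + 120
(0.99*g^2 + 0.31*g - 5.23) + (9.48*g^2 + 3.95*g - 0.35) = 10.47*g^2 + 4.26*g - 5.58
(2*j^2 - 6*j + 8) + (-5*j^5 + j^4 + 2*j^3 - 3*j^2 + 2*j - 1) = -5*j^5 + j^4 + 2*j^3 - j^2 - 4*j + 7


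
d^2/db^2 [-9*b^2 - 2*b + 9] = -18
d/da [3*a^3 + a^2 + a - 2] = 9*a^2 + 2*a + 1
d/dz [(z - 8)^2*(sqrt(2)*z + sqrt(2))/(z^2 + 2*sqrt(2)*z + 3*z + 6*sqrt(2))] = sqrt(2)*(z - 8)*(-(z - 8)*(z + 1)*(2*z + 2*sqrt(2) + 3) + 3*(z - 2)*(z^2 + 2*sqrt(2)*z + 3*z + 6*sqrt(2)))/(z^2 + 2*sqrt(2)*z + 3*z + 6*sqrt(2))^2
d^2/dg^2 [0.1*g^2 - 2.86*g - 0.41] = 0.200000000000000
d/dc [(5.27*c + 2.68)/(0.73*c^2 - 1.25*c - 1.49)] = (3.8471*c^2 - 6.5875*c - (1.46*c - 1.25)*(5.27*c + 2.68) - 7.8523)/(-0.73*c^2 + 1.25*c + 1.49)^2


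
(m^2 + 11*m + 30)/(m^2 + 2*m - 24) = (m + 5)/(m - 4)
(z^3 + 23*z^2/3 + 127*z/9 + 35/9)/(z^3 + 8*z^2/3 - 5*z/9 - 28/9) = (3*z^2 + 16*z + 5)/(3*z^2 + z - 4)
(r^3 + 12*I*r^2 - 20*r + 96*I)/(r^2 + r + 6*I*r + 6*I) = (r^2 + 6*I*r + 16)/(r + 1)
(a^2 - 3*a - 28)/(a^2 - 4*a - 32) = (a - 7)/(a - 8)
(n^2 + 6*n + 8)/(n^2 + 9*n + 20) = (n + 2)/(n + 5)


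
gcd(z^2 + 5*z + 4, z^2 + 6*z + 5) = z + 1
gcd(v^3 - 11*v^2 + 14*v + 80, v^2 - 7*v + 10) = v - 5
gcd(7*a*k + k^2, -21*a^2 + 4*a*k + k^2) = 7*a + k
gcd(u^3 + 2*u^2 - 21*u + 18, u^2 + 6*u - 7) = u - 1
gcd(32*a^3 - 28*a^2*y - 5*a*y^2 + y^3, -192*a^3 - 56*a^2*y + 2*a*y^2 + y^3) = -32*a^2 - 4*a*y + y^2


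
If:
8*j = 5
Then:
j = 5/8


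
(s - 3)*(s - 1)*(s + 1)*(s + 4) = s^4 + s^3 - 13*s^2 - s + 12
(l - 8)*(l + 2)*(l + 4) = l^3 - 2*l^2 - 40*l - 64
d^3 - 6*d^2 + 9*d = d*(d - 3)^2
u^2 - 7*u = u*(u - 7)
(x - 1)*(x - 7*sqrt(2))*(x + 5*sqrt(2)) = x^3 - 2*sqrt(2)*x^2 - x^2 - 70*x + 2*sqrt(2)*x + 70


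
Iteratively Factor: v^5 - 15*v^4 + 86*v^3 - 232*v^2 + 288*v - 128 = (v - 4)*(v^4 - 11*v^3 + 42*v^2 - 64*v + 32) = (v - 4)*(v - 2)*(v^3 - 9*v^2 + 24*v - 16) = (v - 4)^2*(v - 2)*(v^2 - 5*v + 4) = (v - 4)^3*(v - 2)*(v - 1)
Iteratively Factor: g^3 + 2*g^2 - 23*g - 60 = (g + 4)*(g^2 - 2*g - 15) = (g + 3)*(g + 4)*(g - 5)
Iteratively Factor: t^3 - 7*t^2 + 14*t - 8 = (t - 2)*(t^2 - 5*t + 4) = (t - 2)*(t - 1)*(t - 4)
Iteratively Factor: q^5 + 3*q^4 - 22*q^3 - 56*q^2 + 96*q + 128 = (q + 1)*(q^4 + 2*q^3 - 24*q^2 - 32*q + 128) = (q - 4)*(q + 1)*(q^3 + 6*q^2 - 32) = (q - 4)*(q + 1)*(q + 4)*(q^2 + 2*q - 8) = (q - 4)*(q + 1)*(q + 4)^2*(q - 2)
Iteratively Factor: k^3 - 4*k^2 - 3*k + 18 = (k + 2)*(k^2 - 6*k + 9) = (k - 3)*(k + 2)*(k - 3)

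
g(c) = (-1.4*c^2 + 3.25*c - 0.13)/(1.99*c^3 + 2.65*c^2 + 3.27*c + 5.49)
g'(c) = (3.25 - 2.8*c)/(1.99*c^3 + 2.65*c^2 + 3.27*c + 5.49) + (-5.97*c^2 - 5.3*c - 3.27)*(-1.4*c^2 + 3.25*c - 0.13)/(1.99*c^3 + 2.65*c^2 + 3.27*c + 5.49)^2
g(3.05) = -0.03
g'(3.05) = -0.03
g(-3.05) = 0.64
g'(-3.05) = 0.42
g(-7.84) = 0.14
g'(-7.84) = 0.02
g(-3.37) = 0.52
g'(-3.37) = 0.29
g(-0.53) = -0.53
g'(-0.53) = 1.40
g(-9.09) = 0.11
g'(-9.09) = 0.02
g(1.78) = 0.04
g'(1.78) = -0.10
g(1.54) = 0.06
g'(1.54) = -0.11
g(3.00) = -0.03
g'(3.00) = -0.03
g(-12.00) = 0.08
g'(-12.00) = 0.01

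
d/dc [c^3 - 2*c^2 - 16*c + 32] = 3*c^2 - 4*c - 16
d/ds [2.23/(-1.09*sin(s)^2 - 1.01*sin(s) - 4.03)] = (4.8614*sin(s) + 2.2523)*cos(s)/(1.09*sin(s)^2 + 1.01*sin(s) + 4.03)^2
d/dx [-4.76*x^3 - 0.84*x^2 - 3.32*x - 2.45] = -14.28*x^2 - 1.68*x - 3.32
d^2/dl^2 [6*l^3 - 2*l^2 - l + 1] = 36*l - 4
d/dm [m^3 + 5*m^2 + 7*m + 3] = 3*m^2 + 10*m + 7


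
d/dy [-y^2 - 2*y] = -2*y - 2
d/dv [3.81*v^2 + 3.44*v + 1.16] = 7.62*v + 3.44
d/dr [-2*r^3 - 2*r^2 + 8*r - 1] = -6*r^2 - 4*r + 8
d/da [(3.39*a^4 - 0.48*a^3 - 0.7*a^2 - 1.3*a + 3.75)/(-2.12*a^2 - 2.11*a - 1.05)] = (-14.3736*a^5 - 20.4411*a^4 - 12.2124*a^3 + 0.233*a^2 + 17.37*a + 9.2775)/(4.4944*a^4 + 8.9464*a^3 + 8.9041*a^2 + 4.431*a + 1.1025)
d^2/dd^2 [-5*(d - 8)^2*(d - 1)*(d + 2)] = -60*d^2 + 450*d - 460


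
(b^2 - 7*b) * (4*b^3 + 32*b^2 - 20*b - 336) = 4*b^5 + 4*b^4 - 244*b^3 - 196*b^2 + 2352*b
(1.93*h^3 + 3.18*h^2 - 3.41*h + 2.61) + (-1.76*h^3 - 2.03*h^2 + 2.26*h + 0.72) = 0.17*h^3 + 1.15*h^2 - 1.15*h + 3.33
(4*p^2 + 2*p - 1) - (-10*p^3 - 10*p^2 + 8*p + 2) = 10*p^3 + 14*p^2 - 6*p - 3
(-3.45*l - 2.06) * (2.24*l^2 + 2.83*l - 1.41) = -7.728*l^3 - 14.3779*l^2 - 0.965300000000001*l + 2.9046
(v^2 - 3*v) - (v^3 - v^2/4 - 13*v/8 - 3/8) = -v^3 + 5*v^2/4 - 11*v/8 + 3/8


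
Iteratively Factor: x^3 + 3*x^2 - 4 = (x - 1)*(x^2 + 4*x + 4) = (x - 1)*(x + 2)*(x + 2)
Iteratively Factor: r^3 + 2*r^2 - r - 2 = (r - 1)*(r^2 + 3*r + 2) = (r - 1)*(r + 1)*(r + 2)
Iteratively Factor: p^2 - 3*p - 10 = (p + 2)*(p - 5)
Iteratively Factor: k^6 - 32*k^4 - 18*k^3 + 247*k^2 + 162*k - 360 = (k + 3)*(k^5 - 3*k^4 - 23*k^3 + 51*k^2 + 94*k - 120) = (k - 3)*(k + 3)*(k^4 - 23*k^2 - 18*k + 40) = (k - 3)*(k + 2)*(k + 3)*(k^3 - 2*k^2 - 19*k + 20) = (k - 5)*(k - 3)*(k + 2)*(k + 3)*(k^2 + 3*k - 4) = (k - 5)*(k - 3)*(k - 1)*(k + 2)*(k + 3)*(k + 4)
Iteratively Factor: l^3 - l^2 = (l)*(l^2 - l) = l^2*(l - 1)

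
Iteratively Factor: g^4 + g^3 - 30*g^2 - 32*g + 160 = (g - 5)*(g^3 + 6*g^2 - 32) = (g - 5)*(g + 4)*(g^2 + 2*g - 8) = (g - 5)*(g + 4)^2*(g - 2)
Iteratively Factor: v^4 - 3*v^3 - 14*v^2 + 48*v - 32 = (v - 1)*(v^3 - 2*v^2 - 16*v + 32) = (v - 2)*(v - 1)*(v^2 - 16) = (v - 4)*(v - 2)*(v - 1)*(v + 4)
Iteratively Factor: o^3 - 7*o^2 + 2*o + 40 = (o - 5)*(o^2 - 2*o - 8) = (o - 5)*(o + 2)*(o - 4)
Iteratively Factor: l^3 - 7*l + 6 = (l + 3)*(l^2 - 3*l + 2) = (l - 1)*(l + 3)*(l - 2)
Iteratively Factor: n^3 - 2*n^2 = (n)*(n^2 - 2*n) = n^2*(n - 2)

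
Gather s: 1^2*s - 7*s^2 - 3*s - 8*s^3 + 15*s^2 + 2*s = -8*s^3 + 8*s^2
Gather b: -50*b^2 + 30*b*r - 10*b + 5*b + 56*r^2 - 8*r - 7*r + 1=-50*b^2 + b*(30*r - 5) + 56*r^2 - 15*r + 1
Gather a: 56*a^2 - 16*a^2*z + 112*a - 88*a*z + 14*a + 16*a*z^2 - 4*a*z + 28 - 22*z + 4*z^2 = a^2*(56 - 16*z) + a*(16*z^2 - 92*z + 126) + 4*z^2 - 22*z + 28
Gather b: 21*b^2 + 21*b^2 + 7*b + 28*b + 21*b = 42*b^2 + 56*b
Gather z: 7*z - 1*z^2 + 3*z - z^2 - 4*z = -2*z^2 + 6*z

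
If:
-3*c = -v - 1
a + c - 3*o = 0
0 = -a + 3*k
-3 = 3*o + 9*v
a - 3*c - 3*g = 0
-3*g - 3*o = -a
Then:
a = 2/5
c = 1/5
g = -1/15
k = 2/15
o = 1/5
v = -2/5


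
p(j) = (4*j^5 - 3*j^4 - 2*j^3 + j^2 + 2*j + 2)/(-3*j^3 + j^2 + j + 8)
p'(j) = (9*j^2 - 2*j - 1)*(4*j^5 - 3*j^4 - 2*j^3 + j^2 + 2*j + 2)/(-3*j^3 + j^2 + j + 8)^2 + (20*j^4 - 12*j^3 - 6*j^2 + 2*j + 2)/(-3*j^3 + j^2 + j + 8)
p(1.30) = 1.86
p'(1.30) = 10.64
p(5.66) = -39.82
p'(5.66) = -14.41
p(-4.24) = -25.11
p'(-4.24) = 12.04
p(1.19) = 1.07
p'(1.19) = 4.65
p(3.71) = -16.94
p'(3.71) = -8.98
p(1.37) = 2.89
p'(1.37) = 20.12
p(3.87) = -18.42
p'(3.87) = -9.45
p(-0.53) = 0.14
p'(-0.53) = 0.36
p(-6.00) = -50.34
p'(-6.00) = 16.65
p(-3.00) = -12.17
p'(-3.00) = 8.84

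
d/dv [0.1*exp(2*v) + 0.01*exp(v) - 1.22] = (0.2*exp(v) + 0.01)*exp(v)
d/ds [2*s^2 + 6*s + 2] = 4*s + 6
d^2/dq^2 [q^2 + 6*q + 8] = 2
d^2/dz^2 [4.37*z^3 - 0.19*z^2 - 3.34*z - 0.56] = 26.22*z - 0.38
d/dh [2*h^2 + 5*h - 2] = 4*h + 5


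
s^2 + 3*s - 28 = (s - 4)*(s + 7)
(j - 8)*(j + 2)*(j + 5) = j^3 - j^2 - 46*j - 80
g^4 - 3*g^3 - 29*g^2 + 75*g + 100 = (g - 5)*(g - 4)*(g + 1)*(g + 5)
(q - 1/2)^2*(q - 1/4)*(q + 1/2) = q^4 - 3*q^3/4 - q^2/8 + 3*q/16 - 1/32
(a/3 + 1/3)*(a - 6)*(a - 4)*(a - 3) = a^4/3 - 4*a^3 + 41*a^2/3 - 6*a - 24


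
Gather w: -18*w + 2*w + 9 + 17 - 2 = 24 - 16*w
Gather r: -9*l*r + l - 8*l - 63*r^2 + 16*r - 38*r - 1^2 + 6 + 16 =-7*l - 63*r^2 + r*(-9*l - 22) + 21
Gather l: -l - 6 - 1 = -l - 7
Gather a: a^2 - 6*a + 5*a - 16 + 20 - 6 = a^2 - a - 2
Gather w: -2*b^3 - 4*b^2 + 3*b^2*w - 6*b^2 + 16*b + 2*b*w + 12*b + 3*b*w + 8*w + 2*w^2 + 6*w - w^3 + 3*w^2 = -2*b^3 - 10*b^2 + 28*b - w^3 + 5*w^2 + w*(3*b^2 + 5*b + 14)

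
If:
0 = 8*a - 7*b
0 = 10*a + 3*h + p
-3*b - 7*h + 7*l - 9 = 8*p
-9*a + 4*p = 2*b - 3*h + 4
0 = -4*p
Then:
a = -28/149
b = -32/149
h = 280/447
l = 5695/3129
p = 0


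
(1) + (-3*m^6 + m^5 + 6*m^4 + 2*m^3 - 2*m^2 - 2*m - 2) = -3*m^6 + m^5 + 6*m^4 + 2*m^3 - 2*m^2 - 2*m - 1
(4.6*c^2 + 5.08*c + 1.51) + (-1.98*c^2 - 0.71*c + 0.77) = 2.62*c^2 + 4.37*c + 2.28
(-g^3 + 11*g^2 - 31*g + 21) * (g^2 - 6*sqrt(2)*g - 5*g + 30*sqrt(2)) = -g^5 + 6*sqrt(2)*g^4 + 16*g^4 - 96*sqrt(2)*g^3 - 86*g^3 + 176*g^2 + 516*sqrt(2)*g^2 - 1056*sqrt(2)*g - 105*g + 630*sqrt(2)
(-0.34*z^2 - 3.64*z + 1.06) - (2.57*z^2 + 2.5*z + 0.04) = -2.91*z^2 - 6.14*z + 1.02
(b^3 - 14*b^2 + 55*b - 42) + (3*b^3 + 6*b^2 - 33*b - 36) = 4*b^3 - 8*b^2 + 22*b - 78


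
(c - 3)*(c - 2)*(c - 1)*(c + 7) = c^4 + c^3 - 31*c^2 + 71*c - 42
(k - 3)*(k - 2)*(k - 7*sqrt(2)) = k^3 - 7*sqrt(2)*k^2 - 5*k^2 + 6*k + 35*sqrt(2)*k - 42*sqrt(2)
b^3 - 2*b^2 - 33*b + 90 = (b - 5)*(b - 3)*(b + 6)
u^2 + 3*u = u*(u + 3)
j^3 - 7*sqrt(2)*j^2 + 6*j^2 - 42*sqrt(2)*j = j*(j + 6)*(j - 7*sqrt(2))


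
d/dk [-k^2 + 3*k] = 3 - 2*k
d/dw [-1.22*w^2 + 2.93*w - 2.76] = 2.93 - 2.44*w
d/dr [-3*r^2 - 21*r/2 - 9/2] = -6*r - 21/2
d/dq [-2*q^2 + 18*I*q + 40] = -4*q + 18*I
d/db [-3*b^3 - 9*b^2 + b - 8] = -9*b^2 - 18*b + 1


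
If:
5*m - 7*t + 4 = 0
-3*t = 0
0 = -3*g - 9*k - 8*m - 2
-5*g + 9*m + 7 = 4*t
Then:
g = -1/25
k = 113/225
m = -4/5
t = 0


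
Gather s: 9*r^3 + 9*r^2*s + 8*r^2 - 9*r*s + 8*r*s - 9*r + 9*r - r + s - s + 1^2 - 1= 9*r^3 + 8*r^2 - r + s*(9*r^2 - r)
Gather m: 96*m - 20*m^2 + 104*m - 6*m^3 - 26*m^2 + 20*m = -6*m^3 - 46*m^2 + 220*m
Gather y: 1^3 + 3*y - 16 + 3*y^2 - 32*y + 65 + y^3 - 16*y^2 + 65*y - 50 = y^3 - 13*y^2 + 36*y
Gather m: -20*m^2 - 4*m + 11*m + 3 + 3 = -20*m^2 + 7*m + 6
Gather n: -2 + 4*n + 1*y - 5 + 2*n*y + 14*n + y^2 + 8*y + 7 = n*(2*y + 18) + y^2 + 9*y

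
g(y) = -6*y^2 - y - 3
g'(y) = -12*y - 1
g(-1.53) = -15.52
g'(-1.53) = 17.36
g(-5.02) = -149.18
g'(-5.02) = 59.24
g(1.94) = -27.52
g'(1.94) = -24.28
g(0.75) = -7.12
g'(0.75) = -10.00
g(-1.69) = -18.45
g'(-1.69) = 19.28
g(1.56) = -19.16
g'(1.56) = -19.72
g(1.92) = -27.04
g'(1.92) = -24.04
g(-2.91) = -50.90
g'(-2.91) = 33.92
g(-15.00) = -1338.00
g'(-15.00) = 179.00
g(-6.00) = -213.00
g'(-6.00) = 71.00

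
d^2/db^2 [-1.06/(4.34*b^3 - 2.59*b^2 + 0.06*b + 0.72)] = ((27.6024*b - 5.4908)*(4.34*b^3 - 2.59*b^2 + 0.06*b + 0.72) - 1.06*(13.02*b^2 - 5.18*b + 0.06)*(26.04*b^2 - 10.36*b + 0.12))/(4.34*b^3 - 2.59*b^2 + 0.06*b + 0.72)^3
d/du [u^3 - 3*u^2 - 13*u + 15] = 3*u^2 - 6*u - 13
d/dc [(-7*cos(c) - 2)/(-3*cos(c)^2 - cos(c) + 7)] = (-21*sin(c)^2 + 12*cos(c) + 72)*sin(c)/(3*cos(c)^2 + cos(c) - 7)^2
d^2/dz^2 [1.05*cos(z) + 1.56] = -1.05*cos(z)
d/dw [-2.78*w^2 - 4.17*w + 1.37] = -5.56*w - 4.17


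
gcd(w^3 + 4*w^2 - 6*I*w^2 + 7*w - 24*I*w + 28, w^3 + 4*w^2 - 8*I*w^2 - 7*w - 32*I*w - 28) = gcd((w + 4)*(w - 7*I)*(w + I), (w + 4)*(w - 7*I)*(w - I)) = w^2 + w*(4 - 7*I) - 28*I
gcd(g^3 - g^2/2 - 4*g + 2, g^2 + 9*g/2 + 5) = g + 2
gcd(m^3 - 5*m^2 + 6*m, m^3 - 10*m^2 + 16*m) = m^2 - 2*m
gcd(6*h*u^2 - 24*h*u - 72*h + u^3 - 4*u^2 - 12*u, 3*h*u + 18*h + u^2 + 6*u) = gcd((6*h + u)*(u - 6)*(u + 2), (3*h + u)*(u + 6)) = 1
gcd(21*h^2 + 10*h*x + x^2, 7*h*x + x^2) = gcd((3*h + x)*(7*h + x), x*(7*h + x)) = 7*h + x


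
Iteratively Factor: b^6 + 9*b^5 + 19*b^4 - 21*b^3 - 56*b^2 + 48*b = (b - 1)*(b^5 + 10*b^4 + 29*b^3 + 8*b^2 - 48*b) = (b - 1)*(b + 3)*(b^4 + 7*b^3 + 8*b^2 - 16*b) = (b - 1)*(b + 3)*(b + 4)*(b^3 + 3*b^2 - 4*b) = (b - 1)*(b + 3)*(b + 4)^2*(b^2 - b) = (b - 1)^2*(b + 3)*(b + 4)^2*(b)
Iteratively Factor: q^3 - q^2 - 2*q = (q + 1)*(q^2 - 2*q) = (q - 2)*(q + 1)*(q)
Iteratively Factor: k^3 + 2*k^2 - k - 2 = (k + 2)*(k^2 - 1) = (k + 1)*(k + 2)*(k - 1)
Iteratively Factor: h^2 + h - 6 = (h - 2)*(h + 3)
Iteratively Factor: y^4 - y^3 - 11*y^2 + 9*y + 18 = (y + 3)*(y^3 - 4*y^2 + y + 6) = (y + 1)*(y + 3)*(y^2 - 5*y + 6) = (y - 2)*(y + 1)*(y + 3)*(y - 3)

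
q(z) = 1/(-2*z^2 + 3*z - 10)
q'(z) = (4*z - 3)/(-2*z^2 + 3*z - 10)^2 = (4*z - 3)/(2*z^2 - 3*z + 10)^2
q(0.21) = -0.11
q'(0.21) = -0.02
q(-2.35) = -0.04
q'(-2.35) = -0.02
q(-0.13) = -0.10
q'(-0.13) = -0.03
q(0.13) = -0.10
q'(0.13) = -0.03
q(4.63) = -0.03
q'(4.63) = 0.01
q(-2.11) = -0.04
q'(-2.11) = -0.02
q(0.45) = -0.11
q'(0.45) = -0.01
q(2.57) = -0.06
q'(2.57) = 0.03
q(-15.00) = 0.00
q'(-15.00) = 0.00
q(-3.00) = -0.03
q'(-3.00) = -0.01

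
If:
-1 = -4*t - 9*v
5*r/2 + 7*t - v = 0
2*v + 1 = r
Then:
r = 81/47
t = -53/94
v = 17/47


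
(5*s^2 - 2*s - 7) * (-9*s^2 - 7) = -45*s^4 + 18*s^3 + 28*s^2 + 14*s + 49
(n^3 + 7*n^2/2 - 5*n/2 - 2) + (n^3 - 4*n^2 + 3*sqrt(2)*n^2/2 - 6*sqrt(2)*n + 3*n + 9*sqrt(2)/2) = 2*n^3 - n^2/2 + 3*sqrt(2)*n^2/2 - 6*sqrt(2)*n + n/2 - 2 + 9*sqrt(2)/2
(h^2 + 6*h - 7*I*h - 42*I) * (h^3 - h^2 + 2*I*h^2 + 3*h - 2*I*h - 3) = h^5 + 5*h^4 - 5*I*h^4 + 11*h^3 - 25*I*h^3 + 85*h^2 + 9*I*h^2 - 102*h - 105*I*h + 126*I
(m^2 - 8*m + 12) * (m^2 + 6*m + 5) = m^4 - 2*m^3 - 31*m^2 + 32*m + 60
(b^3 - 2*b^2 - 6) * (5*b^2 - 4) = 5*b^5 - 10*b^4 - 4*b^3 - 22*b^2 + 24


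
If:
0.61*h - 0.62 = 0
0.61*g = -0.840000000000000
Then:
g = -1.38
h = 1.02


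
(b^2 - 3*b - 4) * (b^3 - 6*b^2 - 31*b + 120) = b^5 - 9*b^4 - 17*b^3 + 237*b^2 - 236*b - 480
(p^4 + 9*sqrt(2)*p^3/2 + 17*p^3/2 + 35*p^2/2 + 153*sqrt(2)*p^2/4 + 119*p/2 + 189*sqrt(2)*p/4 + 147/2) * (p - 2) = p^5 + 9*sqrt(2)*p^4/2 + 13*p^4/2 + p^3/2 + 117*sqrt(2)*p^3/4 - 117*sqrt(2)*p^2/4 + 49*p^2/2 - 189*sqrt(2)*p/2 - 91*p/2 - 147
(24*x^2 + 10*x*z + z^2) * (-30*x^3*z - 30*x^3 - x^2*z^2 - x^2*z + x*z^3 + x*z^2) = -720*x^5*z - 720*x^5 - 324*x^4*z^2 - 324*x^4*z - 16*x^3*z^3 - 16*x^3*z^2 + 9*x^2*z^4 + 9*x^2*z^3 + x*z^5 + x*z^4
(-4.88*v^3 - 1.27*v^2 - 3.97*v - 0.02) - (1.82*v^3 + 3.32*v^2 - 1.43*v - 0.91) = -6.7*v^3 - 4.59*v^2 - 2.54*v + 0.89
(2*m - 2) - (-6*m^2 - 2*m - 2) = 6*m^2 + 4*m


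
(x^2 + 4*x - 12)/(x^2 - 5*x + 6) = (x + 6)/(x - 3)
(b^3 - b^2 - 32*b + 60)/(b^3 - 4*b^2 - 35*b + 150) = (b - 2)/(b - 5)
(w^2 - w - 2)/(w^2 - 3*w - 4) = (w - 2)/(w - 4)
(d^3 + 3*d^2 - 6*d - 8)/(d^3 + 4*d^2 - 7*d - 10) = (d + 4)/(d + 5)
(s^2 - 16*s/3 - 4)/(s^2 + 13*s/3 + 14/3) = (3*s^2 - 16*s - 12)/(3*s^2 + 13*s + 14)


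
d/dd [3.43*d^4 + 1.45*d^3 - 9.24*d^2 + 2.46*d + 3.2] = 13.72*d^3 + 4.35*d^2 - 18.48*d + 2.46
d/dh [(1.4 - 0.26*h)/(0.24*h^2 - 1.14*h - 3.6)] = (0.0624*h^2 - 0.672*h + 2.532)/(0.0576*h^4 - 0.5472*h^3 - 0.4284*h^2 + 8.208*h + 12.96)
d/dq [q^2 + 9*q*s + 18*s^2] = 2*q + 9*s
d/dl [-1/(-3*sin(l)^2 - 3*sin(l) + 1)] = -3*(2*sin(l) + 1)*cos(l)/(3*sin(l)^2 + 3*sin(l) - 1)^2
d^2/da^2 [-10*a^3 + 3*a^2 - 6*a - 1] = 6 - 60*a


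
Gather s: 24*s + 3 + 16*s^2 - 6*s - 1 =16*s^2 + 18*s + 2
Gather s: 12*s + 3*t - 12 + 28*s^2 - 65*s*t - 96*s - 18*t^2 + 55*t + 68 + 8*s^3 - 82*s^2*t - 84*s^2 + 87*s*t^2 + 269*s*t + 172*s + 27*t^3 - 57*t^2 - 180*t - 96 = 8*s^3 + s^2*(-82*t - 56) + s*(87*t^2 + 204*t + 88) + 27*t^3 - 75*t^2 - 122*t - 40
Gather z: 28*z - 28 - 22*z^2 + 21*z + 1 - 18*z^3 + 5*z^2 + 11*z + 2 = -18*z^3 - 17*z^2 + 60*z - 25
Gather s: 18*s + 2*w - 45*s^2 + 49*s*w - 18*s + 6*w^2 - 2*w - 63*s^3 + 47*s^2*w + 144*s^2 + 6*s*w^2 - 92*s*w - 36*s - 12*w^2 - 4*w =-63*s^3 + s^2*(47*w + 99) + s*(6*w^2 - 43*w - 36) - 6*w^2 - 4*w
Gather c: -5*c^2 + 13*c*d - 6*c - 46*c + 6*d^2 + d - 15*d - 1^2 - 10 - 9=-5*c^2 + c*(13*d - 52) + 6*d^2 - 14*d - 20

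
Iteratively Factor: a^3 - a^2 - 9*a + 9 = (a - 1)*(a^2 - 9) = (a - 3)*(a - 1)*(a + 3)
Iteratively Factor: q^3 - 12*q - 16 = (q + 2)*(q^2 - 2*q - 8) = (q + 2)^2*(q - 4)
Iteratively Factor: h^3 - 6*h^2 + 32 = (h - 4)*(h^2 - 2*h - 8) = (h - 4)^2*(h + 2)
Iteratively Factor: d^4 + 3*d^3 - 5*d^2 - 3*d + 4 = (d - 1)*(d^3 + 4*d^2 - d - 4) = (d - 1)^2*(d^2 + 5*d + 4) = (d - 1)^2*(d + 1)*(d + 4)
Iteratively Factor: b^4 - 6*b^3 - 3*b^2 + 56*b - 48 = (b - 4)*(b^3 - 2*b^2 - 11*b + 12) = (b - 4)*(b - 1)*(b^2 - b - 12) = (b - 4)^2*(b - 1)*(b + 3)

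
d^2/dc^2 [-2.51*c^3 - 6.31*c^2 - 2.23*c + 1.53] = -15.06*c - 12.62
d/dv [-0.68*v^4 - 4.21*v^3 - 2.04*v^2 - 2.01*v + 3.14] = -2.72*v^3 - 12.63*v^2 - 4.08*v - 2.01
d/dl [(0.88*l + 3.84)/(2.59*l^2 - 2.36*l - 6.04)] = (-2.2792*l^2 - 19.8912*l + 3.7472)/(6.7081*l^4 - 12.2248*l^3 - 25.7176*l^2 + 28.5088*l + 36.4816)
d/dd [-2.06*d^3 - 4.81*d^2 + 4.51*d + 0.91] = -6.18*d^2 - 9.62*d + 4.51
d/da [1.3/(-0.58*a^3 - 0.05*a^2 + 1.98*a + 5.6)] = (2.262*a^2 + 0.13*a - 2.574)/(0.58*a^3 + 0.05*a^2 - 1.98*a - 5.6)^2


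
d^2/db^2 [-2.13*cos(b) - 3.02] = 2.13*cos(b)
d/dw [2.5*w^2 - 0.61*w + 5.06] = 5.0*w - 0.61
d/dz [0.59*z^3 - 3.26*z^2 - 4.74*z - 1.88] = 1.77*z^2 - 6.52*z - 4.74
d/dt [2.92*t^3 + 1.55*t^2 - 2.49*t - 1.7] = 8.76*t^2 + 3.1*t - 2.49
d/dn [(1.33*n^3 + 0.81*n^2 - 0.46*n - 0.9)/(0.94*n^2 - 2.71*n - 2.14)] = (1.2502*n^4 - 7.2086*n^3 - 10.3013*n^2 - 1.7748*n - 1.4546)/(0.8836*n^4 - 5.0948*n^3 + 3.3209*n^2 + 11.5988*n + 4.5796)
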